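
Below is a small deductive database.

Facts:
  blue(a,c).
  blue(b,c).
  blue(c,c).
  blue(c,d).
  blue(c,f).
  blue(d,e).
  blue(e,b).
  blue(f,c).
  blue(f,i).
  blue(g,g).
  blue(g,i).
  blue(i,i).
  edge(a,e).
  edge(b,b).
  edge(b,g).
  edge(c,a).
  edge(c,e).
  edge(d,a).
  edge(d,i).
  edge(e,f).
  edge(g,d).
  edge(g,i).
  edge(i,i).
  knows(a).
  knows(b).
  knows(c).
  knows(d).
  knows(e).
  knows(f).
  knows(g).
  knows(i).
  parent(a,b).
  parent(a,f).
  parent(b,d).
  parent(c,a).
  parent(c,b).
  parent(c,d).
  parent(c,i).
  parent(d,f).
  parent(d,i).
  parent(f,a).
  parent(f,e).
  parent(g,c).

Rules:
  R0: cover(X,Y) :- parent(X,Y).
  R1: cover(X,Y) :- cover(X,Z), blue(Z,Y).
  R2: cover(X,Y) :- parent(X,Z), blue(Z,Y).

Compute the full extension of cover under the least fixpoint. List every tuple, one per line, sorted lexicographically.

cover(a,b)
cover(a,c)
cover(a,d)
cover(a,e)
cover(a,f)
cover(a,i)
cover(b,b)
cover(b,c)
cover(b,d)
cover(b,e)
cover(b,f)
cover(b,i)
cover(c,a)
cover(c,b)
cover(c,c)
cover(c,d)
cover(c,e)
cover(c,f)
cover(c,i)
cover(d,b)
cover(d,c)
cover(d,d)
cover(d,e)
cover(d,f)
cover(d,i)
cover(f,a)
cover(f,b)
cover(f,c)
cover(f,d)
cover(f,e)
cover(f,f)
cover(f,i)
cover(g,b)
cover(g,c)
cover(g,d)
cover(g,e)
cover(g,f)
cover(g,i)

round 1: derive cover(a,b) via R0 from parent(a,b)
round 1: derive cover(a,f) via R0 from parent(a,f)
round 1: derive cover(b,d) via R0 from parent(b,d)
round 1: derive cover(c,a) via R0 from parent(c,a)
round 1: derive cover(c,b) via R0 from parent(c,b)
round 1: derive cover(c,d) via R0 from parent(c,d)
round 1: derive cover(c,i) via R0 from parent(c,i)
round 1: derive cover(d,f) via R0 from parent(d,f)
round 1: derive cover(d,i) via R0 from parent(d,i)
round 1: derive cover(f,a) via R0 from parent(f,a)
round 1: derive cover(f,e) via R0 from parent(f,e)
round 1: derive cover(g,c) via R0 from parent(g,c)
round 1: derive cover(a,c) via R2 from parent(a,b), blue(b,c)
round 1: derive cover(a,i) via R2 from parent(a,f), blue(f,i)
round 1: derive cover(b,e) via R2 from parent(b,d), blue(d,e)
round 1: derive cover(c,c) via R2 from parent(c,a), blue(a,c)
round 1: derive cover(c,e) via R2 from parent(c,d), blue(d,e)
round 1: derive cover(d,c) via R2 from parent(d,f), blue(f,c)
round 1: derive cover(f,b) via R2 from parent(f,e), blue(e,b)
round 1: derive cover(f,c) via R2 from parent(f,a), blue(a,c)
round 1: derive cover(g,d) via R2 from parent(g,c), blue(c,d)
round 1: derive cover(g,f) via R2 from parent(g,c), blue(c,f)
round 2: derive cover(a,d) via R1 from cover(a,c), blue(c,d)
round 2: derive cover(b,b) via R1 from cover(b,e), blue(e,b)
round 2: derive cover(c,f) via R1 from cover(c,c), blue(c,f)
round 2: derive cover(d,d) via R1 from cover(d,c), blue(c,d)
round 2: derive cover(f,d) via R1 from cover(f,c), blue(c,d)
round 2: derive cover(f,f) via R1 from cover(f,c), blue(c,f)
round 2: derive cover(g,e) via R1 from cover(g,d), blue(d,e)
round 2: derive cover(g,i) via R1 from cover(g,f), blue(f,i)
round 3: derive cover(a,e) via R1 from cover(a,d), blue(d,e)
round 3: derive cover(b,c) via R1 from cover(b,b), blue(b,c)
round 3: derive cover(d,e) via R1 from cover(d,d), blue(d,e)
round 3: derive cover(f,i) via R1 from cover(f,f), blue(f,i)
round 3: derive cover(g,b) via R1 from cover(g,e), blue(e,b)
round 4: derive cover(b,f) via R1 from cover(b,c), blue(c,f)
round 4: derive cover(d,b) via R1 from cover(d,e), blue(e,b)
round 5: derive cover(b,i) via R1 from cover(b,f), blue(f,i)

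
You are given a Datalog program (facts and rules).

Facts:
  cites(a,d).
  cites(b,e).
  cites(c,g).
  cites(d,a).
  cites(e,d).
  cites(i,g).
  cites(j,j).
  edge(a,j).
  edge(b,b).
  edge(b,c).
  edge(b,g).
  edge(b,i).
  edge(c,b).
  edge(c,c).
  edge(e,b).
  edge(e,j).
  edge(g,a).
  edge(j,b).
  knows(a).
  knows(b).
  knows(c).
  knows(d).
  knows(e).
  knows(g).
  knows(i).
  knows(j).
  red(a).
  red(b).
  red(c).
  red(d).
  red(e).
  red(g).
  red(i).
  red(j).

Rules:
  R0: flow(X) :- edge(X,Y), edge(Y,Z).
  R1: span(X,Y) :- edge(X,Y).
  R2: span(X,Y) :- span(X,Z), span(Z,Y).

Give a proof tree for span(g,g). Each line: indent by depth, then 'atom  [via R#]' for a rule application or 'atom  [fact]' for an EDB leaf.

round 1: derive span(a,j) via R1 from edge(a,j)
round 1: derive span(b,b) via R1 from edge(b,b)
round 1: derive span(b,c) via R1 from edge(b,c)
round 1: derive span(b,g) via R1 from edge(b,g)
round 1: derive span(b,i) via R1 from edge(b,i)
round 1: derive span(c,b) via R1 from edge(c,b)
round 1: derive span(c,c) via R1 from edge(c,c)
round 1: derive span(e,b) via R1 from edge(e,b)
round 1: derive span(e,j) via R1 from edge(e,j)
round 1: derive span(g,a) via R1 from edge(g,a)
round 1: derive span(j,b) via R1 from edge(j,b)
round 2: derive span(a,b) via R2 from span(a,j), span(j,b)
round 2: derive span(b,a) via R2 from span(b,g), span(g,a)
round 2: derive span(c,g) via R2 from span(c,b), span(b,g)
round 2: derive span(c,i) via R2 from span(c,b), span(b,i)
round 2: derive span(e,c) via R2 from span(e,b), span(b,c)
round 2: derive span(e,g) via R2 from span(e,b), span(b,g)
round 2: derive span(e,i) via R2 from span(e,b), span(b,i)
round 2: derive span(g,j) via R2 from span(g,a), span(a,j)
round 2: derive span(j,c) via R2 from span(j,b), span(b,c)
round 2: derive span(j,g) via R2 from span(j,b), span(b,g)
round 2: derive span(j,i) via R2 from span(j,b), span(b,i)
round 3: derive span(a,a) via R2 from span(a,b), span(b,a)
round 3: derive span(a,c) via R2 from span(a,b), span(b,c)
round 3: derive span(a,g) via R2 from span(a,b), span(b,g)
round 3: derive span(a,i) via R2 from span(a,b), span(b,i)
round 3: derive span(b,j) via R2 from span(b,a), span(a,j)
round 3: derive span(c,a) via R2 from span(c,b), span(b,a)
round 3: derive span(c,j) via R2 from span(c,g), span(g,j)
round 3: derive span(e,a) via R2 from span(e,b), span(b,a)
round 3: derive span(g,b) via R2 from span(g,a), span(a,b)
round 3: derive span(g,c) via R2 from span(g,j), span(j,c)
round 3: derive span(g,g) via R2 from span(g,j), span(j,g)
round 3: derive span(g,i) via R2 from span(g,j), span(j,i)
round 3: derive span(j,a) via R2 from span(j,b), span(b,a)
round 3: derive span(j,j) via R2 from span(j,g), span(g,j)

span(g,g)  [via R2]
  span(g,j)  [via R2]
    span(g,a)  [via R1]
      edge(g,a)  [fact]
    span(a,j)  [via R1]
      edge(a,j)  [fact]
  span(j,g)  [via R2]
    span(j,b)  [via R1]
      edge(j,b)  [fact]
    span(b,g)  [via R1]
      edge(b,g)  [fact]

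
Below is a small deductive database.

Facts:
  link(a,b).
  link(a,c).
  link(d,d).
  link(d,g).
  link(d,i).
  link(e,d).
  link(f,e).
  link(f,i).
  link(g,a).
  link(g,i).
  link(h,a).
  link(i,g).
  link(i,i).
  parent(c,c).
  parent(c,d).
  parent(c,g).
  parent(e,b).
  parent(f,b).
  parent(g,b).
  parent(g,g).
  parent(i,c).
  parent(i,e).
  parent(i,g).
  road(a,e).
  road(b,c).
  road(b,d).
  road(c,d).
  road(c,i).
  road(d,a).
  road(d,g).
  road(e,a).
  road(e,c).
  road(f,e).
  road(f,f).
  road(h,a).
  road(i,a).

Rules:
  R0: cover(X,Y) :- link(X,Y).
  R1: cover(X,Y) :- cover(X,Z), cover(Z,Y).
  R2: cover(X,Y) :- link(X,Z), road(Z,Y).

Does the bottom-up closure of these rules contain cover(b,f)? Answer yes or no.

no

round 1: derive cover(a,b) via R0 from link(a,b)
round 1: derive cover(a,c) via R0 from link(a,c)
round 1: derive cover(d,d) via R0 from link(d,d)
round 1: derive cover(d,g) via R0 from link(d,g)
round 1: derive cover(d,i) via R0 from link(d,i)
round 1: derive cover(e,d) via R0 from link(e,d)
round 1: derive cover(f,e) via R0 from link(f,e)
round 1: derive cover(f,i) via R0 from link(f,i)
round 1: derive cover(g,a) via R0 from link(g,a)
round 1: derive cover(g,i) via R0 from link(g,i)
round 1: derive cover(h,a) via R0 from link(h,a)
round 1: derive cover(i,g) via R0 from link(i,g)
round 1: derive cover(i,i) via R0 from link(i,i)
round 1: derive cover(a,d) via R2 from link(a,b), road(b,d)
round 1: derive cover(a,i) via R2 from link(a,c), road(c,i)
round 1: derive cover(d,a) via R2 from link(d,d), road(d,a)
round 1: derive cover(e,a) via R2 from link(e,d), road(d,a)
round 1: derive cover(e,g) via R2 from link(e,d), road(d,g)
round 1: derive cover(f,a) via R2 from link(f,e), road(e,a)
round 1: derive cover(f,c) via R2 from link(f,e), road(e,c)
round 1: derive cover(g,e) via R2 from link(g,a), road(a,e)
round 1: derive cover(h,e) via R2 from link(h,a), road(a,e)
round 1: derive cover(i,a) via R2 from link(i,i), road(i,a)
round 2: derive cover(a,a) via R1 from cover(a,d), cover(d,a)
round 2: derive cover(a,g) via R1 from cover(a,d), cover(d,g)
round 2: derive cover(d,b) via R1 from cover(d,a), cover(a,b)
round 2: derive cover(d,c) via R1 from cover(d,a), cover(a,c)
round 2: derive cover(d,e) via R1 from cover(d,g), cover(g,e)
round 2: derive cover(e,b) via R1 from cover(e,a), cover(a,b)
round 2: derive cover(e,c) via R1 from cover(e,a), cover(a,c)
round 2: derive cover(e,e) via R1 from cover(e,g), cover(g,e)
round 2: derive cover(e,i) via R1 from cover(e,a), cover(a,i)
round 2: derive cover(f,b) via R1 from cover(f,a), cover(a,b)
round 2: derive cover(f,d) via R1 from cover(f,a), cover(a,d)
round 2: derive cover(f,g) via R1 from cover(f,e), cover(e,g)
round 2: derive cover(g,b) via R1 from cover(g,a), cover(a,b)
round 2: derive cover(g,c) via R1 from cover(g,a), cover(a,c)
round 2: derive cover(g,d) via R1 from cover(g,a), cover(a,d)
round 2: derive cover(g,g) via R1 from cover(g,e), cover(e,g)
round 2: derive cover(h,b) via R1 from cover(h,a), cover(a,b)
round 2: derive cover(h,c) via R1 from cover(h,a), cover(a,c)
round 2: derive cover(h,d) via R1 from cover(h,a), cover(a,d)
round 2: derive cover(h,g) via R1 from cover(h,e), cover(e,g)
round 2: derive cover(h,i) via R1 from cover(h,a), cover(a,i)
round 2: derive cover(i,b) via R1 from cover(i,a), cover(a,b)
round 2: derive cover(i,c) via R1 from cover(i,a), cover(a,c)
round 2: derive cover(i,d) via R1 from cover(i,a), cover(a,d)
round 2: derive cover(i,e) via R1 from cover(i,g), cover(g,e)
round 3: derive cover(a,e) via R1 from cover(a,d), cover(d,e)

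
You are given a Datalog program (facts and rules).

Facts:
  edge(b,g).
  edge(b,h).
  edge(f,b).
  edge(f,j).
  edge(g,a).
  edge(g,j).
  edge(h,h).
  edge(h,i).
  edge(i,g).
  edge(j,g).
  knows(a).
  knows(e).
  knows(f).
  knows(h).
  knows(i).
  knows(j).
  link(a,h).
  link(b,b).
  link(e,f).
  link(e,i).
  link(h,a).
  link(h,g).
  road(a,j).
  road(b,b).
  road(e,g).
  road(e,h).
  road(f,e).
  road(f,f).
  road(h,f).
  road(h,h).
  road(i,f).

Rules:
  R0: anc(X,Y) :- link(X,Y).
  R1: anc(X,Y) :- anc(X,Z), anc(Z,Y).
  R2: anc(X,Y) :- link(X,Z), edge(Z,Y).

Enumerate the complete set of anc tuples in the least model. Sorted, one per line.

anc(a,a)
anc(a,g)
anc(a,h)
anc(a,i)
anc(a,j)
anc(b,a)
anc(b,b)
anc(b,g)
anc(b,h)
anc(b,i)
anc(b,j)
anc(e,a)
anc(e,b)
anc(e,f)
anc(e,g)
anc(e,h)
anc(e,i)
anc(e,j)
anc(h,a)
anc(h,g)
anc(h,h)
anc(h,i)
anc(h,j)

round 1: derive anc(a,h) via R0 from link(a,h)
round 1: derive anc(b,b) via R0 from link(b,b)
round 1: derive anc(e,f) via R0 from link(e,f)
round 1: derive anc(e,i) via R0 from link(e,i)
round 1: derive anc(h,a) via R0 from link(h,a)
round 1: derive anc(h,g) via R0 from link(h,g)
round 1: derive anc(a,i) via R2 from link(a,h), edge(h,i)
round 1: derive anc(b,g) via R2 from link(b,b), edge(b,g)
round 1: derive anc(b,h) via R2 from link(b,b), edge(b,h)
round 1: derive anc(e,b) via R2 from link(e,f), edge(f,b)
round 1: derive anc(e,g) via R2 from link(e,i), edge(i,g)
round 1: derive anc(e,j) via R2 from link(e,f), edge(f,j)
round 1: derive anc(h,j) via R2 from link(h,g), edge(g,j)
round 2: derive anc(a,a) via R1 from anc(a,h), anc(h,a)
round 2: derive anc(a,g) via R1 from anc(a,h), anc(h,g)
round 2: derive anc(a,j) via R1 from anc(a,h), anc(h,j)
round 2: derive anc(b,a) via R1 from anc(b,h), anc(h,a)
round 2: derive anc(b,j) via R1 from anc(b,h), anc(h,j)
round 2: derive anc(e,h) via R1 from anc(e,b), anc(b,h)
round 2: derive anc(h,h) via R1 from anc(h,a), anc(a,h)
round 2: derive anc(h,i) via R1 from anc(h,a), anc(a,i)
round 3: derive anc(b,i) via R1 from anc(b,a), anc(a,i)
round 3: derive anc(e,a) via R1 from anc(e,b), anc(b,a)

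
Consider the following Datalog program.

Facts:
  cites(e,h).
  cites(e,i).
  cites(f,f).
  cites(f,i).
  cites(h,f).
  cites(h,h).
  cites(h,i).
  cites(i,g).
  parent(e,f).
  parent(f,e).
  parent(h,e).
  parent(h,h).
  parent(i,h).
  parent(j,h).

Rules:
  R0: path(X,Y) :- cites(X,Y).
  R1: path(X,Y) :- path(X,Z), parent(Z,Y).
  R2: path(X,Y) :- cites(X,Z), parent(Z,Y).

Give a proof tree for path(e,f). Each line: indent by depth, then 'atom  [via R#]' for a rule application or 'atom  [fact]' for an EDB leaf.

round 1: derive path(e,h) via R0 from cites(e,h)
round 1: derive path(e,i) via R0 from cites(e,i)
round 1: derive path(f,f) via R0 from cites(f,f)
round 1: derive path(f,i) via R0 from cites(f,i)
round 1: derive path(h,f) via R0 from cites(h,f)
round 1: derive path(h,h) via R0 from cites(h,h)
round 1: derive path(h,i) via R0 from cites(h,i)
round 1: derive path(i,g) via R0 from cites(i,g)
round 1: derive path(e,e) via R2 from cites(e,h), parent(h,e)
round 1: derive path(f,e) via R2 from cites(f,f), parent(f,e)
round 1: derive path(f,h) via R2 from cites(f,i), parent(i,h)
round 1: derive path(h,e) via R2 from cites(h,f), parent(f,e)
round 2: derive path(e,f) via R1 from path(e,e), parent(e,f)

path(e,f)  [via R1]
  path(e,e)  [via R2]
    cites(e,h)  [fact]
    parent(h,e)  [fact]
  parent(e,f)  [fact]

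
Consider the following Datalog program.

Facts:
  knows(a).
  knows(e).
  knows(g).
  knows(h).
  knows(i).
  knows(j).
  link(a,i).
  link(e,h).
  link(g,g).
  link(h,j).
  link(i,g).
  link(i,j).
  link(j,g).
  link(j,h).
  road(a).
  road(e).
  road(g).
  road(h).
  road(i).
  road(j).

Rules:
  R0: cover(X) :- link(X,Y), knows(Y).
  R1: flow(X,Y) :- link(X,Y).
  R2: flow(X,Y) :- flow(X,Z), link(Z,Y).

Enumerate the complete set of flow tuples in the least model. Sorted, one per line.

flow(a,g)
flow(a,h)
flow(a,i)
flow(a,j)
flow(e,g)
flow(e,h)
flow(e,j)
flow(g,g)
flow(h,g)
flow(h,h)
flow(h,j)
flow(i,g)
flow(i,h)
flow(i,j)
flow(j,g)
flow(j,h)
flow(j,j)

round 1: derive flow(a,i) via R1 from link(a,i)
round 1: derive flow(e,h) via R1 from link(e,h)
round 1: derive flow(g,g) via R1 from link(g,g)
round 1: derive flow(h,j) via R1 from link(h,j)
round 1: derive flow(i,g) via R1 from link(i,g)
round 1: derive flow(i,j) via R1 from link(i,j)
round 1: derive flow(j,g) via R1 from link(j,g)
round 1: derive flow(j,h) via R1 from link(j,h)
round 2: derive flow(a,g) via R2 from flow(a,i), link(i,g)
round 2: derive flow(a,j) via R2 from flow(a,i), link(i,j)
round 2: derive flow(e,j) via R2 from flow(e,h), link(h,j)
round 2: derive flow(h,g) via R2 from flow(h,j), link(j,g)
round 2: derive flow(h,h) via R2 from flow(h,j), link(j,h)
round 2: derive flow(i,h) via R2 from flow(i,j), link(j,h)
round 2: derive flow(j,j) via R2 from flow(j,h), link(h,j)
round 3: derive flow(a,h) via R2 from flow(a,j), link(j,h)
round 3: derive flow(e,g) via R2 from flow(e,j), link(j,g)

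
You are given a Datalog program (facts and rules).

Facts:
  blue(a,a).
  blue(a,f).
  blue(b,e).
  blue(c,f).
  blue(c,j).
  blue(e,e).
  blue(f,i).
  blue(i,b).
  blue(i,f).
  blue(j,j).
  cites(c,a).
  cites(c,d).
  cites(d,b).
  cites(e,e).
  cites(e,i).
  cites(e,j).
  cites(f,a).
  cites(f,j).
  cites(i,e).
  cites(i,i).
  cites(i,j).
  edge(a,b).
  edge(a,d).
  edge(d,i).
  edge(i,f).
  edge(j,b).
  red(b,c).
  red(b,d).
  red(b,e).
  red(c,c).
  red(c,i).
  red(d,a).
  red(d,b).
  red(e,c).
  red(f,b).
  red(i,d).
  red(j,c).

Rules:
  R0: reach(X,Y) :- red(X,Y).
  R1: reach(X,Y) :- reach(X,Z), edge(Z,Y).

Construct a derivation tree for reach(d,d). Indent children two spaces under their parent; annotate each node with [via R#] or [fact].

reach(d,d)  [via R1]
  reach(d,a)  [via R0]
    red(d,a)  [fact]
  edge(a,d)  [fact]

round 1: derive reach(b,c) via R0 from red(b,c)
round 1: derive reach(b,d) via R0 from red(b,d)
round 1: derive reach(b,e) via R0 from red(b,e)
round 1: derive reach(c,c) via R0 from red(c,c)
round 1: derive reach(c,i) via R0 from red(c,i)
round 1: derive reach(d,a) via R0 from red(d,a)
round 1: derive reach(d,b) via R0 from red(d,b)
round 1: derive reach(e,c) via R0 from red(e,c)
round 1: derive reach(f,b) via R0 from red(f,b)
round 1: derive reach(i,d) via R0 from red(i,d)
round 1: derive reach(j,c) via R0 from red(j,c)
round 2: derive reach(b,i) via R1 from reach(b,d), edge(d,i)
round 2: derive reach(c,f) via R1 from reach(c,i), edge(i,f)
round 2: derive reach(d,d) via R1 from reach(d,a), edge(a,d)
round 2: derive reach(i,i) via R1 from reach(i,d), edge(d,i)
round 3: derive reach(b,f) via R1 from reach(b,i), edge(i,f)
round 3: derive reach(d,i) via R1 from reach(d,d), edge(d,i)
round 3: derive reach(i,f) via R1 from reach(i,i), edge(i,f)
round 4: derive reach(d,f) via R1 from reach(d,i), edge(i,f)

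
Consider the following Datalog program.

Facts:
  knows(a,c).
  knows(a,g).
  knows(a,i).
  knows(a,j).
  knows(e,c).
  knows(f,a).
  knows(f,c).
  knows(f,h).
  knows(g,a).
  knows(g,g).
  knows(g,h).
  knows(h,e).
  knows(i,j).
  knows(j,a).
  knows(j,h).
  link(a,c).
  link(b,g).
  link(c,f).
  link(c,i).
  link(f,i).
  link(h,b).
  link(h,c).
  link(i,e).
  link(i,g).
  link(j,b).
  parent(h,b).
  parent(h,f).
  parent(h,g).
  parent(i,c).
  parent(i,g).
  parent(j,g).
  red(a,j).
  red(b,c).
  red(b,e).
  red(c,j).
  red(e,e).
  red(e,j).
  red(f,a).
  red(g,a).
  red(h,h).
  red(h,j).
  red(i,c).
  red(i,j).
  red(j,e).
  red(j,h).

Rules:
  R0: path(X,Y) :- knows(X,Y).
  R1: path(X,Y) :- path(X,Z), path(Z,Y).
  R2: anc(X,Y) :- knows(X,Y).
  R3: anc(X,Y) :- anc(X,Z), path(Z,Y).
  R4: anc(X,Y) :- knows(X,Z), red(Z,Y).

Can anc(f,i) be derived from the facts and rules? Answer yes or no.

yes

round 1: derive path(a,c) via R0 from knows(a,c)
round 1: derive path(a,g) via R0 from knows(a,g)
round 1: derive path(a,i) via R0 from knows(a,i)
round 1: derive path(a,j) via R0 from knows(a,j)
round 1: derive path(e,c) via R0 from knows(e,c)
round 1: derive path(f,a) via R0 from knows(f,a)
round 1: derive path(f,c) via R0 from knows(f,c)
round 1: derive path(f,h) via R0 from knows(f,h)
round 1: derive path(g,a) via R0 from knows(g,a)
round 1: derive path(g,g) via R0 from knows(g,g)
round 1: derive path(g,h) via R0 from knows(g,h)
round 1: derive path(h,e) via R0 from knows(h,e)
round 1: derive path(i,j) via R0 from knows(i,j)
round 1: derive path(j,a) via R0 from knows(j,a)
round 1: derive path(j,h) via R0 from knows(j,h)
round 1: derive anc(a,c) via R2 from knows(a,c)
round 1: derive anc(a,g) via R2 from knows(a,g)
round 1: derive anc(a,i) via R2 from knows(a,i)
round 1: derive anc(a,j) via R2 from knows(a,j)
round 1: derive anc(e,c) via R2 from knows(e,c)
round 1: derive anc(f,a) via R2 from knows(f,a)
round 1: derive anc(f,c) via R2 from knows(f,c)
round 1: derive anc(f,h) via R2 from knows(f,h)
round 1: derive anc(g,a) via R2 from knows(g,a)
round 1: derive anc(g,g) via R2 from knows(g,g)
round 1: derive anc(g,h) via R2 from knows(g,h)
round 1: derive anc(h,e) via R2 from knows(h,e)
round 1: derive anc(i,j) via R2 from knows(i,j)
round 1: derive anc(j,a) via R2 from knows(j,a)
round 1: derive anc(j,h) via R2 from knows(j,h)
round 1: derive anc(a,a) via R4 from knows(a,g), red(g,a)
round 1: derive anc(a,e) via R4 from knows(a,j), red(j,e)
round 1: derive anc(a,h) via R4 from knows(a,j), red(j,h)
round 1: derive anc(e,j) via R4 from knows(e,c), red(c,j)
round 1: derive anc(f,j) via R4 from knows(f,a), red(a,j)
round 1: derive anc(g,j) via R4 from knows(g,a), red(a,j)
round 1: derive anc(h,j) via R4 from knows(h,e), red(e,j)
round 1: derive anc(i,e) via R4 from knows(i,j), red(j,e)
round 1: derive anc(i,h) via R4 from knows(i,j), red(j,h)
round 1: derive anc(j,j) via R4 from knows(j,a), red(a,j)
round 2: derive path(a,a) via R1 from path(a,g), path(g,a)
round 2: derive path(a,h) via R1 from path(a,g), path(g,h)
round 2: derive path(f,e) via R1 from path(f,h), path(h,e)
round 2: derive path(f,g) via R1 from path(f,a), path(a,g)
round 2: derive path(f,i) via R1 from path(f,a), path(a,i)
round 2: derive path(f,j) via R1 from path(f,a), path(a,j)
round 2: derive path(g,c) via R1 from path(g,a), path(a,c)
round 2: derive path(g,e) via R1 from path(g,h), path(h,e)
round 2: derive path(g,i) via R1 from path(g,a), path(a,i)
round 2: derive path(g,j) via R1 from path(g,a), path(a,j)
round 2: derive path(h,c) via R1 from path(h,e), path(e,c)
round 2: derive path(i,a) via R1 from path(i,j), path(j,a)
round 2: derive path(i,h) via R1 from path(i,j), path(j,h)
round 2: derive path(j,c) via R1 from path(j,a), path(a,c)
round 2: derive path(j,e) via R1 from path(j,h), path(h,e)
round 2: derive path(j,g) via R1 from path(j,a), path(a,g)
round 2: derive path(j,i) via R1 from path(j,a), path(a,i)
round 2: derive path(j,j) via R1 from path(j,a), path(a,j)
round 2: derive anc(e,a) via R3 from anc(e,j), path(j,a)
round 2: derive anc(e,h) via R3 from anc(e,j), path(j,h)
round 2: derive anc(f,e) via R3 from anc(f,h), path(h,e)
round 2: derive anc(f,g) via R3 from anc(f,a), path(a,g)
round 2: derive anc(f,i) via R3 from anc(f,a), path(a,i)
round 2: derive anc(g,c) via R3 from anc(g,a), path(a,c)
round 2: derive anc(g,e) via R3 from anc(g,h), path(h,e)
round 2: derive anc(g,i) via R3 from anc(g,a), path(a,i)
round 2: derive anc(h,a) via R3 from anc(h,j), path(j,a)
round 2: derive anc(h,c) via R3 from anc(h,e), path(e,c)
round 2: derive anc(h,h) via R3 from anc(h,j), path(j,h)
round 2: derive anc(i,a) via R3 from anc(i,j), path(j,a)
round 2: derive anc(i,c) via R3 from anc(i,e), path(e,c)
round 2: derive anc(j,c) via R3 from anc(j,a), path(a,c)
round 2: derive anc(j,e) via R3 from anc(j,h), path(h,e)
round 2: derive anc(j,g) via R3 from anc(j,a), path(a,g)
round 2: derive anc(j,i) via R3 from anc(j,a), path(a,i)
round 3: derive path(a,e) via R1 from path(a,g), path(g,e)
round 3: derive path(i,c) via R1 from path(i,a), path(a,c)
round 3: derive path(i,e) via R1 from path(i,h), path(h,e)
round 3: derive path(i,g) via R1 from path(i,a), path(a,g)
round 3: derive path(i,i) via R1 from path(i,a), path(a,i)
round 3: derive anc(e,e) via R3 from anc(e,h), path(h,e)
round 3: derive anc(e,g) via R3 from anc(e,a), path(a,g)
round 3: derive anc(e,i) via R3 from anc(e,a), path(a,i)
round 3: derive anc(h,g) via R3 from anc(h,a), path(a,g)
round 3: derive anc(h,i) via R3 from anc(h,a), path(a,i)
round 3: derive anc(i,g) via R3 from anc(i,a), path(a,g)
round 3: derive anc(i,i) via R3 from anc(i,a), path(a,i)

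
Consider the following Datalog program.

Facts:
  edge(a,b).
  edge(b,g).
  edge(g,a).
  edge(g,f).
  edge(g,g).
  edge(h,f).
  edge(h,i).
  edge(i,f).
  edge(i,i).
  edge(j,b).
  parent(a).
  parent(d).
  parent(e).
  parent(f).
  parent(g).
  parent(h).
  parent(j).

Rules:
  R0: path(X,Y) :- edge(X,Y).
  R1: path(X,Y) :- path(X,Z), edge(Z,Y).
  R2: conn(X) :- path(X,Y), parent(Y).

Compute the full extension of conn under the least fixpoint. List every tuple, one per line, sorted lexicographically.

round 1: derive path(a,b) via R0 from edge(a,b)
round 1: derive path(b,g) via R0 from edge(b,g)
round 1: derive path(g,a) via R0 from edge(g,a)
round 1: derive path(g,f) via R0 from edge(g,f)
round 1: derive path(g,g) via R0 from edge(g,g)
round 1: derive path(h,f) via R0 from edge(h,f)
round 1: derive path(h,i) via R0 from edge(h,i)
round 1: derive path(i,f) via R0 from edge(i,f)
round 1: derive path(i,i) via R0 from edge(i,i)
round 1: derive path(j,b) via R0 from edge(j,b)
round 2: derive path(a,g) via R1 from path(a,b), edge(b,g)
round 2: derive path(b,a) via R1 from path(b,g), edge(g,a)
round 2: derive path(b,f) via R1 from path(b,g), edge(g,f)
round 2: derive path(g,b) via R1 from path(g,a), edge(a,b)
round 2: derive path(j,g) via R1 from path(j,b), edge(b,g)
round 2: derive conn(b) via R2 from path(b,g), parent(g)
round 2: derive conn(g) via R2 from path(g,a), parent(a)
round 2: derive conn(h) via R2 from path(h,f), parent(f)
round 2: derive conn(i) via R2 from path(i,f), parent(f)
round 3: derive path(a,a) via R1 from path(a,g), edge(g,a)
round 3: derive path(a,f) via R1 from path(a,g), edge(g,f)
round 3: derive path(b,b) via R1 from path(b,a), edge(a,b)
round 3: derive path(j,a) via R1 from path(j,g), edge(g,a)
round 3: derive path(j,f) via R1 from path(j,g), edge(g,f)
round 3: derive conn(a) via R2 from path(a,g), parent(g)
round 3: derive conn(j) via R2 from path(j,g), parent(g)

conn(a)
conn(b)
conn(g)
conn(h)
conn(i)
conn(j)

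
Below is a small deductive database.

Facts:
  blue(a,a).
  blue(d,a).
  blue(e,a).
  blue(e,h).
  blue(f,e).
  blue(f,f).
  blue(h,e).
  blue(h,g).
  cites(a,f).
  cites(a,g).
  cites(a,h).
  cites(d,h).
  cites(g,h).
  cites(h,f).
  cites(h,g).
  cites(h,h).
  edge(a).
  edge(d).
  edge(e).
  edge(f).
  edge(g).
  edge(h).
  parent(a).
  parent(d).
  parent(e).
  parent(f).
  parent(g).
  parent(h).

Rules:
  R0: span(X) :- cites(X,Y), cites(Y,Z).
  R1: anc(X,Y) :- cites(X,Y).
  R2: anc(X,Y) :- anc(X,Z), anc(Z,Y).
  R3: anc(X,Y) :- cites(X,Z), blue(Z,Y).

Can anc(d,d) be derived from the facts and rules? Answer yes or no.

no

round 1: derive anc(a,f) via R1 from cites(a,f)
round 1: derive anc(a,g) via R1 from cites(a,g)
round 1: derive anc(a,h) via R1 from cites(a,h)
round 1: derive anc(d,h) via R1 from cites(d,h)
round 1: derive anc(g,h) via R1 from cites(g,h)
round 1: derive anc(h,f) via R1 from cites(h,f)
round 1: derive anc(h,g) via R1 from cites(h,g)
round 1: derive anc(h,h) via R1 from cites(h,h)
round 1: derive anc(a,e) via R3 from cites(a,f), blue(f,e)
round 1: derive anc(d,e) via R3 from cites(d,h), blue(h,e)
round 1: derive anc(d,g) via R3 from cites(d,h), blue(h,g)
round 1: derive anc(g,e) via R3 from cites(g,h), blue(h,e)
round 1: derive anc(g,g) via R3 from cites(g,h), blue(h,g)
round 1: derive anc(h,e) via R3 from cites(h,f), blue(f,e)
round 2: derive anc(d,f) via R2 from anc(d,h), anc(h,f)
round 2: derive anc(g,f) via R2 from anc(g,h), anc(h,f)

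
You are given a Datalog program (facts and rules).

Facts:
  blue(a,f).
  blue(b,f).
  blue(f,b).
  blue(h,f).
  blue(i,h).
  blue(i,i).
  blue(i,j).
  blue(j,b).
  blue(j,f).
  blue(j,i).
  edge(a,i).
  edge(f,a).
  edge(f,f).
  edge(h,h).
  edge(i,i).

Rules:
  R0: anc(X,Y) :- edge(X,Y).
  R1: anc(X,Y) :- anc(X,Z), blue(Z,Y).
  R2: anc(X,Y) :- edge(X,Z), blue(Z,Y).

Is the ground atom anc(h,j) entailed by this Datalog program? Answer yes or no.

round 1: derive anc(a,i) via R0 from edge(a,i)
round 1: derive anc(f,a) via R0 from edge(f,a)
round 1: derive anc(f,f) via R0 from edge(f,f)
round 1: derive anc(h,h) via R0 from edge(h,h)
round 1: derive anc(i,i) via R0 from edge(i,i)
round 1: derive anc(a,h) via R2 from edge(a,i), blue(i,h)
round 1: derive anc(a,j) via R2 from edge(a,i), blue(i,j)
round 1: derive anc(f,b) via R2 from edge(f,f), blue(f,b)
round 1: derive anc(h,f) via R2 from edge(h,h), blue(h,f)
round 1: derive anc(i,h) via R2 from edge(i,i), blue(i,h)
round 1: derive anc(i,j) via R2 from edge(i,i), blue(i,j)
round 2: derive anc(a,b) via R1 from anc(a,j), blue(j,b)
round 2: derive anc(a,f) via R1 from anc(a,h), blue(h,f)
round 2: derive anc(h,b) via R1 from anc(h,f), blue(f,b)
round 2: derive anc(i,b) via R1 from anc(i,j), blue(j,b)
round 2: derive anc(i,f) via R1 from anc(i,h), blue(h,f)

no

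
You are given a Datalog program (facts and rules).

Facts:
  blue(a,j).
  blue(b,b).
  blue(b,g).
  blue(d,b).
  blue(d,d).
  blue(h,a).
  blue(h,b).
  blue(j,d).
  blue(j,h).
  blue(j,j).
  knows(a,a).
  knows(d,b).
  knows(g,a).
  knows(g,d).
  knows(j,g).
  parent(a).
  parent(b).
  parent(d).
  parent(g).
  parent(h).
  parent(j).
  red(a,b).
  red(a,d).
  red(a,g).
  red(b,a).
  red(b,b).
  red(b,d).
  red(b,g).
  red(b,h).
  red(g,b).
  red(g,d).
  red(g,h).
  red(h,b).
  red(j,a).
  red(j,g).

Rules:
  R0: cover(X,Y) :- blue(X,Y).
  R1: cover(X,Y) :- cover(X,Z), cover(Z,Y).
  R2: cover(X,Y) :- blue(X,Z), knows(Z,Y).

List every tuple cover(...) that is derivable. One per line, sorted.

cover(a,a)
cover(a,b)
cover(a,d)
cover(a,g)
cover(a,h)
cover(a,j)
cover(b,a)
cover(b,b)
cover(b,d)
cover(b,g)
cover(b,h)
cover(b,j)
cover(d,a)
cover(d,b)
cover(d,d)
cover(d,g)
cover(d,h)
cover(d,j)
cover(h,a)
cover(h,b)
cover(h,d)
cover(h,g)
cover(h,h)
cover(h,j)
cover(j,a)
cover(j,b)
cover(j,d)
cover(j,g)
cover(j,h)
cover(j,j)

round 1: derive cover(a,j) via R0 from blue(a,j)
round 1: derive cover(b,b) via R0 from blue(b,b)
round 1: derive cover(b,g) via R0 from blue(b,g)
round 1: derive cover(d,b) via R0 from blue(d,b)
round 1: derive cover(d,d) via R0 from blue(d,d)
round 1: derive cover(h,a) via R0 from blue(h,a)
round 1: derive cover(h,b) via R0 from blue(h,b)
round 1: derive cover(j,d) via R0 from blue(j,d)
round 1: derive cover(j,h) via R0 from blue(j,h)
round 1: derive cover(j,j) via R0 from blue(j,j)
round 1: derive cover(a,g) via R2 from blue(a,j), knows(j,g)
round 1: derive cover(b,a) via R2 from blue(b,g), knows(g,a)
round 1: derive cover(b,d) via R2 from blue(b,g), knows(g,d)
round 1: derive cover(j,b) via R2 from blue(j,d), knows(d,b)
round 1: derive cover(j,g) via R2 from blue(j,j), knows(j,g)
round 2: derive cover(a,b) via R1 from cover(a,j), cover(j,b)
round 2: derive cover(a,d) via R1 from cover(a,j), cover(j,d)
round 2: derive cover(a,h) via R1 from cover(a,j), cover(j,h)
round 2: derive cover(b,j) via R1 from cover(b,a), cover(a,j)
round 2: derive cover(d,a) via R1 from cover(d,b), cover(b,a)
round 2: derive cover(d,g) via R1 from cover(d,b), cover(b,g)
round 2: derive cover(h,d) via R1 from cover(h,b), cover(b,d)
round 2: derive cover(h,g) via R1 from cover(h,a), cover(a,g)
round 2: derive cover(h,j) via R1 from cover(h,a), cover(a,j)
round 2: derive cover(j,a) via R1 from cover(j,b), cover(b,a)
round 3: derive cover(a,a) via R1 from cover(a,b), cover(b,a)
round 3: derive cover(b,h) via R1 from cover(b,a), cover(a,h)
round 3: derive cover(d,h) via R1 from cover(d,a), cover(a,h)
round 3: derive cover(d,j) via R1 from cover(d,a), cover(a,j)
round 3: derive cover(h,h) via R1 from cover(h,a), cover(a,h)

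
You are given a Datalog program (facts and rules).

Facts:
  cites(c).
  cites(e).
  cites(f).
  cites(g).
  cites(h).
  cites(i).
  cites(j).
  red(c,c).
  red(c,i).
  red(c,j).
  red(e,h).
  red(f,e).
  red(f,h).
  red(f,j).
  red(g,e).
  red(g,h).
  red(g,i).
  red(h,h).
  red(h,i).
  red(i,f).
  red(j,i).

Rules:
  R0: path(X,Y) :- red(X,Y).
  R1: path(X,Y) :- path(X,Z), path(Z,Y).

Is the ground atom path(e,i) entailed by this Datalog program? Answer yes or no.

round 1: derive path(c,c) via R0 from red(c,c)
round 1: derive path(c,i) via R0 from red(c,i)
round 1: derive path(c,j) via R0 from red(c,j)
round 1: derive path(e,h) via R0 from red(e,h)
round 1: derive path(f,e) via R0 from red(f,e)
round 1: derive path(f,h) via R0 from red(f,h)
round 1: derive path(f,j) via R0 from red(f,j)
round 1: derive path(g,e) via R0 from red(g,e)
round 1: derive path(g,h) via R0 from red(g,h)
round 1: derive path(g,i) via R0 from red(g,i)
round 1: derive path(h,h) via R0 from red(h,h)
round 1: derive path(h,i) via R0 from red(h,i)
round 1: derive path(i,f) via R0 from red(i,f)
round 1: derive path(j,i) via R0 from red(j,i)
round 2: derive path(c,f) via R1 from path(c,i), path(i,f)
round 2: derive path(e,i) via R1 from path(e,h), path(h,i)
round 2: derive path(f,i) via R1 from path(f,h), path(h,i)
round 2: derive path(g,f) via R1 from path(g,i), path(i,f)
round 2: derive path(h,f) via R1 from path(h,i), path(i,f)
round 2: derive path(i,e) via R1 from path(i,f), path(f,e)
round 2: derive path(i,h) via R1 from path(i,f), path(f,h)
round 2: derive path(i,j) via R1 from path(i,f), path(f,j)
round 2: derive path(j,f) via R1 from path(j,i), path(i,f)
round 3: derive path(c,e) via R1 from path(c,f), path(f,e)
round 3: derive path(c,h) via R1 from path(c,f), path(f,h)
round 3: derive path(e,e) via R1 from path(e,i), path(i,e)
round 3: derive path(e,f) via R1 from path(e,h), path(h,f)
round 3: derive path(e,j) via R1 from path(e,i), path(i,j)
round 3: derive path(f,f) via R1 from path(f,h), path(h,f)
round 3: derive path(g,j) via R1 from path(g,f), path(f,j)
round 3: derive path(h,e) via R1 from path(h,f), path(f,e)
round 3: derive path(h,j) via R1 from path(h,f), path(f,j)
round 3: derive path(i,i) via R1 from path(i,e), path(e,i)
round 3: derive path(j,e) via R1 from path(j,f), path(f,e)
round 3: derive path(j,h) via R1 from path(j,f), path(f,h)
round 3: derive path(j,j) via R1 from path(j,f), path(f,j)

yes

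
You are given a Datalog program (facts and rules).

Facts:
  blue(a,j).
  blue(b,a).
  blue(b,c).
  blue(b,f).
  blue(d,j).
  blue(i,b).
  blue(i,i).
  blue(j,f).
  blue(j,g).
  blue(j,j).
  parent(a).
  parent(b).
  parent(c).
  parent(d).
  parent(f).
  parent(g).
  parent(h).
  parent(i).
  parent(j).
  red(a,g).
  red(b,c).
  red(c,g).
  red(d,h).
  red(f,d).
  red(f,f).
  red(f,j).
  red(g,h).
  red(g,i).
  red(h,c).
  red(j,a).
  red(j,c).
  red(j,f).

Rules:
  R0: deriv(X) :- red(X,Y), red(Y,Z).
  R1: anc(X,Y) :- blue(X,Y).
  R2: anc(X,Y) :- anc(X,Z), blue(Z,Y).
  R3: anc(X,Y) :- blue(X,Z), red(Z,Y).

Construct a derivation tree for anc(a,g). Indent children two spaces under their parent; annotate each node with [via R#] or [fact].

round 1: derive anc(a,j) via R1 from blue(a,j)
round 1: derive anc(b,a) via R1 from blue(b,a)
round 1: derive anc(b,c) via R1 from blue(b,c)
round 1: derive anc(b,f) via R1 from blue(b,f)
round 1: derive anc(d,j) via R1 from blue(d,j)
round 1: derive anc(i,b) via R1 from blue(i,b)
round 1: derive anc(i,i) via R1 from blue(i,i)
round 1: derive anc(j,f) via R1 from blue(j,f)
round 1: derive anc(j,g) via R1 from blue(j,g)
round 1: derive anc(j,j) via R1 from blue(j,j)
round 1: derive anc(a,a) via R3 from blue(a,j), red(j,a)
round 1: derive anc(a,c) via R3 from blue(a,j), red(j,c)
round 1: derive anc(a,f) via R3 from blue(a,j), red(j,f)
round 1: derive anc(b,d) via R3 from blue(b,f), red(f,d)
round 1: derive anc(b,g) via R3 from blue(b,a), red(a,g)
round 1: derive anc(b,j) via R3 from blue(b,f), red(f,j)
round 1: derive anc(d,a) via R3 from blue(d,j), red(j,a)
round 1: derive anc(d,c) via R3 from blue(d,j), red(j,c)
round 1: derive anc(d,f) via R3 from blue(d,j), red(j,f)
round 1: derive anc(i,c) via R3 from blue(i,b), red(b,c)
round 1: derive anc(j,a) via R3 from blue(j,j), red(j,a)
round 1: derive anc(j,c) via R3 from blue(j,j), red(j,c)
round 1: derive anc(j,d) via R3 from blue(j,f), red(f,d)
round 1: derive anc(j,h) via R3 from blue(j,g), red(g,h)
round 1: derive anc(j,i) via R3 from blue(j,g), red(g,i)
round 2: derive anc(a,g) via R2 from anc(a,j), blue(j,g)
round 2: derive anc(d,g) via R2 from anc(d,j), blue(j,g)
round 2: derive anc(i,a) via R2 from anc(i,b), blue(b,a)
round 2: derive anc(i,f) via R2 from anc(i,b), blue(b,f)
round 2: derive anc(j,b) via R2 from anc(j,i), blue(i,b)
round 3: derive anc(i,j) via R2 from anc(i,a), blue(a,j)
round 4: derive anc(i,g) via R2 from anc(i,j), blue(j,g)

anc(a,g)  [via R2]
  anc(a,j)  [via R1]
    blue(a,j)  [fact]
  blue(j,g)  [fact]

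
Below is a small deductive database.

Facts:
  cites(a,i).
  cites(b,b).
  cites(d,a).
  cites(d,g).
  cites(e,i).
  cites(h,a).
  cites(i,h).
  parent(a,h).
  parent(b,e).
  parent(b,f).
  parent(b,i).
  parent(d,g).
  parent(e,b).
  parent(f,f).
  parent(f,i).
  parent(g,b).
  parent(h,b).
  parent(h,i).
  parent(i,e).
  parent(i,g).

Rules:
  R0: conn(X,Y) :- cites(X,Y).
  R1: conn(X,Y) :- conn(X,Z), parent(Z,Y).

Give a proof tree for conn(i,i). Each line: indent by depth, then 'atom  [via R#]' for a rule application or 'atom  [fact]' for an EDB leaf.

conn(i,i)  [via R1]
  conn(i,h)  [via R0]
    cites(i,h)  [fact]
  parent(h,i)  [fact]

round 1: derive conn(a,i) via R0 from cites(a,i)
round 1: derive conn(b,b) via R0 from cites(b,b)
round 1: derive conn(d,a) via R0 from cites(d,a)
round 1: derive conn(d,g) via R0 from cites(d,g)
round 1: derive conn(e,i) via R0 from cites(e,i)
round 1: derive conn(h,a) via R0 from cites(h,a)
round 1: derive conn(i,h) via R0 from cites(i,h)
round 2: derive conn(a,e) via R1 from conn(a,i), parent(i,e)
round 2: derive conn(a,g) via R1 from conn(a,i), parent(i,g)
round 2: derive conn(b,e) via R1 from conn(b,b), parent(b,e)
round 2: derive conn(b,f) via R1 from conn(b,b), parent(b,f)
round 2: derive conn(b,i) via R1 from conn(b,b), parent(b,i)
round 2: derive conn(d,b) via R1 from conn(d,g), parent(g,b)
round 2: derive conn(d,h) via R1 from conn(d,a), parent(a,h)
round 2: derive conn(e,e) via R1 from conn(e,i), parent(i,e)
round 2: derive conn(e,g) via R1 from conn(e,i), parent(i,g)
round 2: derive conn(h,h) via R1 from conn(h,a), parent(a,h)
round 2: derive conn(i,b) via R1 from conn(i,h), parent(h,b)
round 2: derive conn(i,i) via R1 from conn(i,h), parent(h,i)
round 3: derive conn(a,b) via R1 from conn(a,e), parent(e,b)
round 3: derive conn(b,g) via R1 from conn(b,i), parent(i,g)
round 3: derive conn(d,e) via R1 from conn(d,b), parent(b,e)
round 3: derive conn(d,f) via R1 from conn(d,b), parent(b,f)
round 3: derive conn(d,i) via R1 from conn(d,b), parent(b,i)
round 3: derive conn(e,b) via R1 from conn(e,e), parent(e,b)
round 3: derive conn(h,b) via R1 from conn(h,h), parent(h,b)
round 3: derive conn(h,i) via R1 from conn(h,h), parent(h,i)
round 3: derive conn(i,e) via R1 from conn(i,b), parent(b,e)
round 3: derive conn(i,f) via R1 from conn(i,b), parent(b,f)
round 3: derive conn(i,g) via R1 from conn(i,i), parent(i,g)
round 4: derive conn(a,f) via R1 from conn(a,b), parent(b,f)
round 4: derive conn(e,f) via R1 from conn(e,b), parent(b,f)
round 4: derive conn(h,e) via R1 from conn(h,b), parent(b,e)
round 4: derive conn(h,f) via R1 from conn(h,b), parent(b,f)
round 4: derive conn(h,g) via R1 from conn(h,i), parent(i,g)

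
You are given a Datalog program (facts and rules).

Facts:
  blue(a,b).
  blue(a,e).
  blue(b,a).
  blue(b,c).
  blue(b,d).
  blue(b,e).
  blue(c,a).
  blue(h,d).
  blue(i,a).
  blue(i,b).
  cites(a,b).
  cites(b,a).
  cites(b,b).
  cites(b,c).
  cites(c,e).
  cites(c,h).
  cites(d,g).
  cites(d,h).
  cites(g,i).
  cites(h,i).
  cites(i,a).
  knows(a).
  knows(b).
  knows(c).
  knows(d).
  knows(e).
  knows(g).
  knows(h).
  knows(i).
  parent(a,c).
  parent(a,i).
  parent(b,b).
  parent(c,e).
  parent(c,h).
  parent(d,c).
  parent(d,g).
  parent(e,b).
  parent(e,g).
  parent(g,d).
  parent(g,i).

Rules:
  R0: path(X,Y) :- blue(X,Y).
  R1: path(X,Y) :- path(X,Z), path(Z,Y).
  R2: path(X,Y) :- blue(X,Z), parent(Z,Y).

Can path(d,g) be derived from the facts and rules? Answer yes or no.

round 1: derive path(a,b) via R0 from blue(a,b)
round 1: derive path(a,e) via R0 from blue(a,e)
round 1: derive path(b,a) via R0 from blue(b,a)
round 1: derive path(b,c) via R0 from blue(b,c)
round 1: derive path(b,d) via R0 from blue(b,d)
round 1: derive path(b,e) via R0 from blue(b,e)
round 1: derive path(c,a) via R0 from blue(c,a)
round 1: derive path(h,d) via R0 from blue(h,d)
round 1: derive path(i,a) via R0 from blue(i,a)
round 1: derive path(i,b) via R0 from blue(i,b)
round 1: derive path(a,g) via R2 from blue(a,e), parent(e,g)
round 1: derive path(b,b) via R2 from blue(b,e), parent(e,b)
round 1: derive path(b,g) via R2 from blue(b,d), parent(d,g)
round 1: derive path(b,h) via R2 from blue(b,c), parent(c,h)
round 1: derive path(b,i) via R2 from blue(b,a), parent(a,i)
round 1: derive path(c,c) via R2 from blue(c,a), parent(a,c)
round 1: derive path(c,i) via R2 from blue(c,a), parent(a,i)
round 1: derive path(h,c) via R2 from blue(h,d), parent(d,c)
round 1: derive path(h,g) via R2 from blue(h,d), parent(d,g)
round 1: derive path(i,c) via R2 from blue(i,a), parent(a,c)
round 1: derive path(i,i) via R2 from blue(i,a), parent(a,i)
round 2: derive path(a,a) via R1 from path(a,b), path(b,a)
round 2: derive path(a,c) via R1 from path(a,b), path(b,c)
round 2: derive path(a,d) via R1 from path(a,b), path(b,d)
round 2: derive path(a,h) via R1 from path(a,b), path(b,h)
round 2: derive path(a,i) via R1 from path(a,b), path(b,i)
round 2: derive path(c,b) via R1 from path(c,a), path(a,b)
round 2: derive path(c,e) via R1 from path(c,a), path(a,e)
round 2: derive path(c,g) via R1 from path(c,a), path(a,g)
round 2: derive path(h,a) via R1 from path(h,c), path(c,a)
round 2: derive path(h,i) via R1 from path(h,c), path(c,i)
round 2: derive path(i,d) via R1 from path(i,b), path(b,d)
round 2: derive path(i,e) via R1 from path(i,a), path(a,e)
round 2: derive path(i,g) via R1 from path(i,a), path(a,g)
round 2: derive path(i,h) via R1 from path(i,b), path(b,h)
round 3: derive path(c,d) via R1 from path(c,a), path(a,d)
round 3: derive path(c,h) via R1 from path(c,a), path(a,h)
round 3: derive path(h,b) via R1 from path(h,a), path(a,b)
round 3: derive path(h,e) via R1 from path(h,a), path(a,e)
round 3: derive path(h,h) via R1 from path(h,a), path(a,h)

no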